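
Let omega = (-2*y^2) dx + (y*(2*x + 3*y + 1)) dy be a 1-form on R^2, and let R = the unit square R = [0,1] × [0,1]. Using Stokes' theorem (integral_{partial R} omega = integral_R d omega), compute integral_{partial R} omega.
integral_(partial R) omega = 3

Stokes: integral_partial_R omega = integral_R d omega with d omega = (∂Q/∂x - ∂P/∂y) dx ∧ dy.
  ∂Q/∂x = 2*y
  ∂P/∂y = -4*y
  integrand = ∂Q/∂x - ∂P/∂y = 6*y.
Integrating over R: integral_0^1 integral_0^1 (6*y) dx dy = 3.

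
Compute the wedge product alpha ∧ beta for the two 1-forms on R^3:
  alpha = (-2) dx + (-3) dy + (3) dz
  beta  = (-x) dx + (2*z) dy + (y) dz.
alpha ∧ beta = (-3*x - 4*z) dx ∧ dy + (3*x - 2*y) dx ∧ dz + (-3*y - 6*z) dy ∧ dz

Distribute the wedge, using dx_i ∧ dx_j = -dx_j ∧ dx_i and dx_i ∧ dx_i = 0. For each pair (i, j) with i < j, the coefficient of dx_i ∧ dx_j in alpha ∧ beta is (alpha_i * beta_j - alpha_j * beta_i). Collecting: alpha ∧ beta = (-3*x - 4*z) dx ∧ dy + (3*x - 2*y) dx ∧ dz + (-3*y - 6*z) dy ∧ dz.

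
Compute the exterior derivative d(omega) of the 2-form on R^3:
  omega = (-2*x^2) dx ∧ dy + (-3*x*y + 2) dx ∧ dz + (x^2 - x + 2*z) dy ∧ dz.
d(omega) = (5*x - 1) dx ∧ dy ∧ dz

For a 2-form omega = sum_{i<j} g_{ij} dx_i ∧ dx_j, the exterior derivative is
  d(omega) = sum_{i<j} d(g_{ij}) ∧ dx_i ∧ dx_j = sum_{i<j, k} (∂g_{ij}/∂x_k) dx_k ∧ dx_i ∧ dx_j.
Expand each term, using dx_k ∧ dx_i ∧ dx_j = sgn(permutation) dx_{(a)} ∧ dx_{(b)} ∧ dx_{(c)} with (a < b < c) sorted:
  d(-3*x*y + 2) includes (∂/∂y)(-3*x*y + 2) dy = (-3*x) dy, which multiplied by dx ∧ dz gives (3*x) dx ∧ dy ∧ dz
  d(x^2 - x + 2*z) includes (∂/∂x)(x^2 - x + 2*z) dx = (2*x - 1) dx, which multiplied by dy ∧ dz gives (2*x - 1) dx ∧ dy ∧ dz
Collecting like 3-forms: d(omega) = (5*x - 1) dx ∧ dy ∧ dz.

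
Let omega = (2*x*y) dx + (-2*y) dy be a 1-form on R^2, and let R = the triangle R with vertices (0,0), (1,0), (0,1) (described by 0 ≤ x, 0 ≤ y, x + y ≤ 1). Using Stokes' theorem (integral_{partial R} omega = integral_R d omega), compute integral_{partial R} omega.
integral_(partial R) omega = -1/3

Stokes: integral_partial_R omega = integral_R d omega with d omega = (∂Q/∂x - ∂P/∂y) dx ∧ dy.
  ∂Q/∂x = 0
  ∂P/∂y = 2*x
  integrand = ∂Q/∂x - ∂P/∂y = -2*x.
Integrating over R: integral_0^1 integral_0^{1-x} (-2*x) dy dx = -1/3.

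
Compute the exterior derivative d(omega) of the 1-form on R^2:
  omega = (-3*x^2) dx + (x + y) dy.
d(omega) = (1) dx ∧ dy

For a 1-form omega = sum_i f_i dx_i, the exterior derivative is
  d(omega) = sum_{i < j} (∂f_j/∂x_i - ∂f_i/∂x_j) dx_i ∧ dx_j.
  coefficient of dx ∧ dy: ∂f_2/∂x - ∂f_1/∂y = ∂(x + y)/∂x - ∂(-3*x^2)/∂y = 1
Assembling: d(omega) = (1) dx ∧ dy.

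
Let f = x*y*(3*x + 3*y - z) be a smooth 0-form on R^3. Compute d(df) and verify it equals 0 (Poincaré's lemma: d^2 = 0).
d(df) = 0

Step 1: df = sum_i (∂f/∂x_i) dx_i = (y*(6*x + 3*y - z)) dx + (x*(3*x + 6*y - z)) dy + (-x*y) dz.
Step 2: Apply d again. Using the 1-form formula, the coefficient of dx ∧ dy in d(df) is ∂^2 f/∂x ∂y - ∂^2 f/∂y ∂x = (6*x + 6*y - z) - (6*x + 6*y - z) = 0 (equality of mixed partials for smooth f).
Similarly for dx ∧ dz and dy ∧ dz — all coefficients vanish. So d(df) = 0.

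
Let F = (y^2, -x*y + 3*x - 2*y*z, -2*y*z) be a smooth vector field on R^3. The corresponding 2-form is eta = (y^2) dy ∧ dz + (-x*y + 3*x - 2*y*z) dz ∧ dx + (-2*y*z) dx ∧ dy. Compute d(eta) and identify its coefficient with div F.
d(eta) = (-x - 2*y - 2*z) dx ∧ dy ∧ dz; div F = -x - 2*y - 2*z

For a 2-form in R^3 of the form above, applying d gives a 3-form with coefficient ∂P/∂x + ∂Q/∂y + ∂R/∂z:
  ∂P/∂x = 0
  ∂Q/∂y = -x - 2*z
  ∂R/∂z = -2*y
Sum = -x - 2*y - 2*z, which is exactly div F.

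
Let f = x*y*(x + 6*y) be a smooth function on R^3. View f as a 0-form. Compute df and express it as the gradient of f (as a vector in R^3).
df = (2*y*(x + 3*y)) dx + (x*(x + 12*y)) dy + (0) dz; grad f = (2*y*(x + 3*y), x*(x + 12*y), 0)

For a 0-form f, d f = (∂f/∂x) dx + (∂f/∂y) dy + (∂f/∂z) dz. The components of the vector representation are exactly the entries of grad f in Cartesian coordinates:
  ∂f/∂x = 2*y*(x + 3*y)
  ∂f/∂y = x*(x + 12*y)
  ∂f/∂z = 0.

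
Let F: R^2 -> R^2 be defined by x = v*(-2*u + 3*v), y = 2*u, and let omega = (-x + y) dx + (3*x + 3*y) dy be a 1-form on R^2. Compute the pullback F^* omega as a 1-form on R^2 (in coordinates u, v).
F^* omega = (-4*u*v^2 - 16*u*v + 12*u + 6*v^3 + 18*v^2) du + (-4*u^2*v - 4*u^2 + 18*u*v^2 + 12*u*v - 18*v^3) dv

Using F^*(f dg) = (f ∘ F) d(g ∘ F), substitute each coordinate x_i by F_i(u, v) in f_i, and replace dx_i by d F_i = (∂F_i/∂u) du + (∂F_i/∂v) dv.
  For the x component: f_1(F) = 2*u*v + 2*u - 3*v^2; d F_1 = (-2*v) du + (-2*u + 6*v) dv
  For the y component: f_2(F) = -6*u*v + 6*u + 9*v^2; d F_2 = (2) du + (0) dv
Combining and collecting du, dv coefficients:
  coeff of du: -4*u*v^2 - 16*u*v + 12*u + 6*v^3 + 18*v^2
  coeff of dv: -4*u^2*v - 4*u^2 + 18*u*v^2 + 12*u*v - 18*v^3
F^* omega = (-4*u*v^2 - 16*u*v + 12*u + 6*v^3 + 18*v^2) du + (-4*u^2*v - 4*u^2 + 18*u*v^2 + 12*u*v - 18*v^3) dv.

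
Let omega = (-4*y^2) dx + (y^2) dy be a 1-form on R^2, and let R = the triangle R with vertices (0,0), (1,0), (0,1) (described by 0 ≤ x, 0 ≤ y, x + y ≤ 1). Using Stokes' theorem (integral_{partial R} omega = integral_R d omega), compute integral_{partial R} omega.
integral_(partial R) omega = 4/3

Stokes: integral_partial_R omega = integral_R d omega with d omega = (∂Q/∂x - ∂P/∂y) dx ∧ dy.
  ∂Q/∂x = 0
  ∂P/∂y = -8*y
  integrand = ∂Q/∂x - ∂P/∂y = 8*y.
Integrating over R: integral_0^1 integral_0^{1-x} (8*y) dy dx = 4/3.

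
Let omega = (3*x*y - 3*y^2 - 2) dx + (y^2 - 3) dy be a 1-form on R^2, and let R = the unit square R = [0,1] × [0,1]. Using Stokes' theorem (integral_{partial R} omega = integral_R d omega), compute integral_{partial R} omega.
integral_(partial R) omega = 3/2

Stokes: integral_partial_R omega = integral_R d omega with d omega = (∂Q/∂x - ∂P/∂y) dx ∧ dy.
  ∂Q/∂x = 0
  ∂P/∂y = 3*x - 6*y
  integrand = ∂Q/∂x - ∂P/∂y = -3*x + 6*y.
Integrating over R: integral_0^1 integral_0^1 (-3*x + 6*y) dx dy = 3/2.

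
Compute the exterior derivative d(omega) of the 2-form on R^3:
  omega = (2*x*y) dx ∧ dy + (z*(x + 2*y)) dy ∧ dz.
d(omega) = (z) dx ∧ dy ∧ dz

For a 2-form omega = sum_{i<j} g_{ij} dx_i ∧ dx_j, the exterior derivative is
  d(omega) = sum_{i<j} d(g_{ij}) ∧ dx_i ∧ dx_j = sum_{i<j, k} (∂g_{ij}/∂x_k) dx_k ∧ dx_i ∧ dx_j.
Expand each term, using dx_k ∧ dx_i ∧ dx_j = sgn(permutation) dx_{(a)} ∧ dx_{(b)} ∧ dx_{(c)} with (a < b < c) sorted:
  d(z*(x + 2*y)) includes (∂/∂x)(z*(x + 2*y)) dx = (z) dx, which multiplied by dy ∧ dz gives (z) dx ∧ dy ∧ dz
Collecting like 3-forms: d(omega) = (z) dx ∧ dy ∧ dz.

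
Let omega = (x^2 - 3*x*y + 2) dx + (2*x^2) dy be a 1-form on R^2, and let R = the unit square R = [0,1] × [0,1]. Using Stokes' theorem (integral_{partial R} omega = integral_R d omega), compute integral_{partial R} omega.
integral_(partial R) omega = 7/2

Stokes: integral_partial_R omega = integral_R d omega with d omega = (∂Q/∂x - ∂P/∂y) dx ∧ dy.
  ∂Q/∂x = 4*x
  ∂P/∂y = -3*x
  integrand = ∂Q/∂x - ∂P/∂y = 7*x.
Integrating over R: integral_0^1 integral_0^1 (7*x) dx dy = 7/2.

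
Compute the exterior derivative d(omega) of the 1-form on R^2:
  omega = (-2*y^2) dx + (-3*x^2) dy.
d(omega) = (-6*x + 4*y) dx ∧ dy

For a 1-form omega = sum_i f_i dx_i, the exterior derivative is
  d(omega) = sum_{i < j} (∂f_j/∂x_i - ∂f_i/∂x_j) dx_i ∧ dx_j.
  coefficient of dx ∧ dy: ∂f_2/∂x - ∂f_1/∂y = ∂(-3*x^2)/∂x - ∂(-2*y^2)/∂y = -6*x + 4*y
Assembling: d(omega) = (-6*x + 4*y) dx ∧ dy.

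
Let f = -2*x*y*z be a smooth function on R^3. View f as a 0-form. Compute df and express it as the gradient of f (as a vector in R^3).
df = (-2*y*z) dx + (-2*x*z) dy + (-2*x*y) dz; grad f = (-2*y*z, -2*x*z, -2*x*y)

For a 0-form f, d f = (∂f/∂x) dx + (∂f/∂y) dy + (∂f/∂z) dz. The components of the vector representation are exactly the entries of grad f in Cartesian coordinates:
  ∂f/∂x = -2*y*z
  ∂f/∂y = -2*x*z
  ∂f/∂z = -2*x*y.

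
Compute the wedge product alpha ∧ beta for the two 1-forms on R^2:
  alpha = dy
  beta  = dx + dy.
alpha ∧ beta = (-1) dx ∧ dy

Distribute the wedge, using dx_i ∧ dx_j = -dx_j ∧ dx_i and dx_i ∧ dx_i = 0. For each pair (i, j) with i < j, the coefficient of dx_i ∧ dx_j in alpha ∧ beta is (alpha_i * beta_j - alpha_j * beta_i). Collecting: alpha ∧ beta = (-1) dx ∧ dy.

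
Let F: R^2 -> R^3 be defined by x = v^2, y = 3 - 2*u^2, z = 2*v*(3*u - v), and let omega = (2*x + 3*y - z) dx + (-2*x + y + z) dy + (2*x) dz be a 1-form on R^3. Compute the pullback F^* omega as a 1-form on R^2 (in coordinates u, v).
F^* omega = (8*u^3 - 24*u^2*v + 16*u*v^2 - 12*u + 12*v^3) du + (6*v*(3 - 2*u^2)) dv

Using F^*(f dg) = (f ∘ F) d(g ∘ F), substitute each coordinate x_i by F_i(u, v) in f_i, and replace dx_i by d F_i = (∂F_i/∂u) du + (∂F_i/∂v) dv.
  For the x component: f_1(F) = -6*u^2 - 6*u*v + 4*v^2 + 9; d F_1 = (0) du + (2*v) dv
  For the y component: f_2(F) = -2*u^2 + 6*u*v - 4*v^2 + 3; d F_2 = (-4*u) du + (0) dv
  For the z component: f_3(F) = 2*v^2; d F_3 = (6*v) du + (6*u - 4*v) dv
Combining and collecting du, dv coefficients:
  coeff of du: 8*u^3 - 24*u^2*v + 16*u*v^2 - 12*u + 12*v^3
  coeff of dv: 6*v*(3 - 2*u^2)
F^* omega = (8*u^3 - 24*u^2*v + 16*u*v^2 - 12*u + 12*v^3) du + (6*v*(3 - 2*u^2)) dv.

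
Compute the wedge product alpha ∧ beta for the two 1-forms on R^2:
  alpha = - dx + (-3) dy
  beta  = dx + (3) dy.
alpha ∧ beta = 0

Distribute the wedge, using dx_i ∧ dx_j = -dx_j ∧ dx_i and dx_i ∧ dx_i = 0. For each pair (i, j) with i < j, the coefficient of dx_i ∧ dx_j in alpha ∧ beta is (alpha_i * beta_j - alpha_j * beta_i). Collecting: alpha ∧ beta = 0.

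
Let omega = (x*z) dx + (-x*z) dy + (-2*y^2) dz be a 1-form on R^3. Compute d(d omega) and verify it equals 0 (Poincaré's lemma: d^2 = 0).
d(d omega) = 0

Step 1: d omega = sum_{i<j} (∂f_j/∂x_i - ∂f_i/∂x_j) dx_i ∧ dx_j:
  coeff of dx ∧ dy: -z
  coeff of dx ∧ dz: -x
  coeff of dy ∧ dz: x - 4*y
Step 2: Apply d again to each 2-form coefficient. The only possible 3-form in R^3 is dx ∧ dy ∧ dz, with coefficient
  ∂(coeff of dy∧dz)/∂x - ∂(coeff of dx∧dz)/∂y + ∂(coeff of dx∧dy)/∂z
  = ∂/∂x (x - 4*y) - ∂/∂y (-x) + ∂/∂z (-z).
Each of these terms simplifies to sums of mixed partials that cancel in pairs. The result is 0 (by equality of mixed partials for smooth functions — Schwarz / Clairaut).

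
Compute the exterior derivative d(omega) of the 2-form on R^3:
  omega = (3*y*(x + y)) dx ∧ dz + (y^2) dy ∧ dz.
d(omega) = (-3*x - 6*y) dx ∧ dy ∧ dz

For a 2-form omega = sum_{i<j} g_{ij} dx_i ∧ dx_j, the exterior derivative is
  d(omega) = sum_{i<j} d(g_{ij}) ∧ dx_i ∧ dx_j = sum_{i<j, k} (∂g_{ij}/∂x_k) dx_k ∧ dx_i ∧ dx_j.
Expand each term, using dx_k ∧ dx_i ∧ dx_j = sgn(permutation) dx_{(a)} ∧ dx_{(b)} ∧ dx_{(c)} with (a < b < c) sorted:
  d(3*y*(x + y)) includes (∂/∂y)(3*y*(x + y)) dy = (3*x + 6*y) dy, which multiplied by dx ∧ dz gives (-3*x - 6*y) dx ∧ dy ∧ dz
Collecting like 3-forms: d(omega) = (-3*x - 6*y) dx ∧ dy ∧ dz.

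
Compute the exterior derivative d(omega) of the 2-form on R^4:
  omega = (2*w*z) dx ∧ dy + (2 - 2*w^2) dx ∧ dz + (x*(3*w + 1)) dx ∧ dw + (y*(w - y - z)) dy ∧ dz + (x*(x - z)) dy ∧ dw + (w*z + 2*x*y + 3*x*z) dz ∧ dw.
d(omega) = (2*w) dx ∧ dy ∧ dz + (2*x + z) dx ∧ dy ∧ dw + (-4*w + 2*y + 3*z) dx ∧ dz ∧ dw + (3*x + y) dy ∧ dz ∧ dw

For a 2-form omega = sum_{i<j} g_{ij} dx_i ∧ dx_j, the exterior derivative is
  d(omega) = sum_{i<j} d(g_{ij}) ∧ dx_i ∧ dx_j = sum_{i<j, k} (∂g_{ij}/∂x_k) dx_k ∧ dx_i ∧ dx_j.
Expand each term, using dx_k ∧ dx_i ∧ dx_j = sgn(permutation) dx_{(a)} ∧ dx_{(b)} ∧ dx_{(c)} with (a < b < c) sorted:
  d(2*w*z) includes (∂/∂z)(2*w*z) dz = (2*w) dz, which multiplied by dx ∧ dy gives (2*w) dx ∧ dy ∧ dz
  d(2*w*z) includes (∂/∂w)(2*w*z) dw = (2*z) dw, which multiplied by dx ∧ dy gives (2*z) dx ∧ dy ∧ dw
  d(2 - 2*w^2) includes (∂/∂w)(2 - 2*w^2) dw = (-4*w) dw, which multiplied by dx ∧ dz gives (-4*w) dx ∧ dz ∧ dw
  d(y*(w - y - z)) includes (∂/∂w)(y*(w - y - z)) dw = (y) dw, which multiplied by dy ∧ dz gives (y) dy ∧ dz ∧ dw
  d(x*(x - z)) includes (∂/∂x)(x*(x - z)) dx = (2*x - z) dx, which multiplied by dy ∧ dw gives (2*x - z) dx ∧ dy ∧ dw
  d(x*(x - z)) includes (∂/∂z)(x*(x - z)) dz = (-x) dz, which multiplied by dy ∧ dw gives (x) dy ∧ dz ∧ dw
  d(w*z + 2*x*y + 3*x*z) includes (∂/∂x)(w*z + 2*x*y + 3*x*z) dx = (2*y + 3*z) dx, which multiplied by dz ∧ dw gives (2*y + 3*z) dx ∧ dz ∧ dw
  d(w*z + 2*x*y + 3*x*z) includes (∂/∂y)(w*z + 2*x*y + 3*x*z) dy = (2*x) dy, which multiplied by dz ∧ dw gives (2*x) dy ∧ dz ∧ dw
Collecting like 3-forms: d(omega) = (2*w) dx ∧ dy ∧ dz + (2*x + z) dx ∧ dy ∧ dw + (-4*w + 2*y + 3*z) dx ∧ dz ∧ dw + (3*x + y) dy ∧ dz ∧ dw.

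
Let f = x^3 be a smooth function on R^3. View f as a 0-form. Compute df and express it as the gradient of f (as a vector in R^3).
df = (3*x^2) dx + (0) dy + (0) dz; grad f = (3*x^2, 0, 0)

For a 0-form f, d f = (∂f/∂x) dx + (∂f/∂y) dy + (∂f/∂z) dz. The components of the vector representation are exactly the entries of grad f in Cartesian coordinates:
  ∂f/∂x = 3*x^2
  ∂f/∂y = 0
  ∂f/∂z = 0.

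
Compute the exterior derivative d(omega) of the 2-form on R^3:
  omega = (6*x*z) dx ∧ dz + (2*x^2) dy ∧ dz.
d(omega) = (4*x) dx ∧ dy ∧ dz

For a 2-form omega = sum_{i<j} g_{ij} dx_i ∧ dx_j, the exterior derivative is
  d(omega) = sum_{i<j} d(g_{ij}) ∧ dx_i ∧ dx_j = sum_{i<j, k} (∂g_{ij}/∂x_k) dx_k ∧ dx_i ∧ dx_j.
Expand each term, using dx_k ∧ dx_i ∧ dx_j = sgn(permutation) dx_{(a)} ∧ dx_{(b)} ∧ dx_{(c)} with (a < b < c) sorted:
  d(2*x^2) includes (∂/∂x)(2*x^2) dx = (4*x) dx, which multiplied by dy ∧ dz gives (4*x) dx ∧ dy ∧ dz
Collecting like 3-forms: d(omega) = (4*x) dx ∧ dy ∧ dz.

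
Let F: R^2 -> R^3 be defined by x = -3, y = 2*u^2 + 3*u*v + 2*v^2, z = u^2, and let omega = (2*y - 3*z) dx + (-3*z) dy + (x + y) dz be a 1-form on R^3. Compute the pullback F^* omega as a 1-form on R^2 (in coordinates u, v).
F^* omega = (u*(-8*u^2 - 3*u*v + 4*v^2 - 6)) du + (u^2*(-9*u - 12*v)) dv

Using F^*(f dg) = (f ∘ F) d(g ∘ F), substitute each coordinate x_i by F_i(u, v) in f_i, and replace dx_i by d F_i = (∂F_i/∂u) du + (∂F_i/∂v) dv.
  For the x component: f_1(F) = u^2 + 6*u*v + 4*v^2; d F_1 = (0) du + (0) dv
  For the y component: f_2(F) = -3*u^2; d F_2 = (4*u + 3*v) du + (3*u + 4*v) dv
  For the z component: f_3(F) = 2*u^2 + 3*u*v + 2*v^2 - 3; d F_3 = (2*u) du + (0) dv
Combining and collecting du, dv coefficients:
  coeff of du: u*(-8*u^2 - 3*u*v + 4*v^2 - 6)
  coeff of dv: u^2*(-9*u - 12*v)
F^* omega = (u*(-8*u^2 - 3*u*v + 4*v^2 - 6)) du + (u^2*(-9*u - 12*v)) dv.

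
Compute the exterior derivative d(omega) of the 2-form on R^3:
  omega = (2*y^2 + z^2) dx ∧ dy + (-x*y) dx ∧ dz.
d(omega) = (x + 2*z) dx ∧ dy ∧ dz

For a 2-form omega = sum_{i<j} g_{ij} dx_i ∧ dx_j, the exterior derivative is
  d(omega) = sum_{i<j} d(g_{ij}) ∧ dx_i ∧ dx_j = sum_{i<j, k} (∂g_{ij}/∂x_k) dx_k ∧ dx_i ∧ dx_j.
Expand each term, using dx_k ∧ dx_i ∧ dx_j = sgn(permutation) dx_{(a)} ∧ dx_{(b)} ∧ dx_{(c)} with (a < b < c) sorted:
  d(2*y^2 + z^2) includes (∂/∂z)(2*y^2 + z^2) dz = (2*z) dz, which multiplied by dx ∧ dy gives (2*z) dx ∧ dy ∧ dz
  d(-x*y) includes (∂/∂y)(-x*y) dy = (-x) dy, which multiplied by dx ∧ dz gives (x) dx ∧ dy ∧ dz
Collecting like 3-forms: d(omega) = (x + 2*z) dx ∧ dy ∧ dz.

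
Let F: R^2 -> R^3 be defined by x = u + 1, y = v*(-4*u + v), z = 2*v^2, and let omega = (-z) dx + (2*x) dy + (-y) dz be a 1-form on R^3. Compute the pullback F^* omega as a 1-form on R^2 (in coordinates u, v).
F^* omega = (2*v*(-4*u - v - 4)) du + (-8*u^2 + 16*u*v^2 + 4*u*v - 8*u - 4*v^3 + 4*v) dv

Using F^*(f dg) = (f ∘ F) d(g ∘ F), substitute each coordinate x_i by F_i(u, v) in f_i, and replace dx_i by d F_i = (∂F_i/∂u) du + (∂F_i/∂v) dv.
  For the x component: f_1(F) = -2*v^2; d F_1 = (1) du + (0) dv
  For the y component: f_2(F) = 2*u + 2; d F_2 = (-4*v) du + (-4*u + 2*v) dv
  For the z component: f_3(F) = v*(4*u - v); d F_3 = (0) du + (4*v) dv
Combining and collecting du, dv coefficients:
  coeff of du: 2*v*(-4*u - v - 4)
  coeff of dv: -8*u^2 + 16*u*v^2 + 4*u*v - 8*u - 4*v^3 + 4*v
F^* omega = (2*v*(-4*u - v - 4)) du + (-8*u^2 + 16*u*v^2 + 4*u*v - 8*u - 4*v^3 + 4*v) dv.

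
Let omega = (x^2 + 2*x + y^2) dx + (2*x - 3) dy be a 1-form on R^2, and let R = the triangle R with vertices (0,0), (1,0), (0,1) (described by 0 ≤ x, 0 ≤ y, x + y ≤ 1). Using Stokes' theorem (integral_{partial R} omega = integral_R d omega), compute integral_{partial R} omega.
integral_(partial R) omega = 2/3

Stokes: integral_partial_R omega = integral_R d omega with d omega = (∂Q/∂x - ∂P/∂y) dx ∧ dy.
  ∂Q/∂x = 2
  ∂P/∂y = 2*y
  integrand = ∂Q/∂x - ∂P/∂y = 2 - 2*y.
Integrating over R: integral_0^1 integral_0^{1-x} (2 - 2*y) dy dx = 2/3.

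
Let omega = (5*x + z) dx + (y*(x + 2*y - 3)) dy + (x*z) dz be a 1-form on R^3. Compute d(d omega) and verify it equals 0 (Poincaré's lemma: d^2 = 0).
d(d omega) = 0

Step 1: d omega = sum_{i<j} (∂f_j/∂x_i - ∂f_i/∂x_j) dx_i ∧ dx_j:
  coeff of dx ∧ dy: y
  coeff of dx ∧ dz: z - 1
  coeff of dy ∧ dz: 0
Step 2: Apply d again to each 2-form coefficient. The only possible 3-form in R^3 is dx ∧ dy ∧ dz, with coefficient
  ∂(coeff of dy∧dz)/∂x - ∂(coeff of dx∧dz)/∂y + ∂(coeff of dx∧dy)/∂z
  = ∂/∂x (0) - ∂/∂y (z - 1) + ∂/∂z (y).
Each of these terms simplifies to sums of mixed partials that cancel in pairs. The result is 0 (by equality of mixed partials for smooth functions — Schwarz / Clairaut).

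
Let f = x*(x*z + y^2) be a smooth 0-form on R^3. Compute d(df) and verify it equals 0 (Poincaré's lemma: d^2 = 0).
d(df) = 0

Step 1: df = sum_i (∂f/∂x_i) dx_i = (2*x*z + y^2) dx + (2*x*y) dy + (x^2) dz.
Step 2: Apply d again. Using the 1-form formula, the coefficient of dx ∧ dy in d(df) is ∂^2 f/∂x ∂y - ∂^2 f/∂y ∂x = (2*y) - (2*y) = 0 (equality of mixed partials for smooth f).
Similarly for dx ∧ dz and dy ∧ dz — all coefficients vanish. So d(df) = 0.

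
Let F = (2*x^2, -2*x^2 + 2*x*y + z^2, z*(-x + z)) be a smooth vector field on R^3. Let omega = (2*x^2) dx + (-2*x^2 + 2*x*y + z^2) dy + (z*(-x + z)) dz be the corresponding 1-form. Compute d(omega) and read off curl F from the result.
d(omega) = (-2*z) dy ∧ dz + (z) dz ∧ dx + (-4*x + 2*y) dx ∧ dy; curl F = (-2*z, z, -4*x + 2*y)

d omega = sum_{i<j} (∂f_j/∂x_i - ∂f_i/∂x_j) dx_i ∧ dx_j. Under the identification (dy ∧ dz, dz ∧ dx, dx ∧ dy) ↔ (e_x, e_y, e_z), the coefficients are exactly the components of curl F. Compute:
  ∂R/∂y - ∂Q/∂z = (0) - (2*z) = -2*z
  ∂P/∂z - ∂R/∂x = (0) - (-z) = z
  ∂Q/∂x - ∂P/∂y = (-4*x + 2*y) - (0) = -4*x + 2*y.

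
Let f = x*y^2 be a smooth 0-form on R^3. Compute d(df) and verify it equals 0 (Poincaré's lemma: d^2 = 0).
d(df) = 0

Step 1: df = sum_i (∂f/∂x_i) dx_i = (y^2) dx + (2*x*y) dy + (0) dz.
Step 2: Apply d again. Using the 1-form formula, the coefficient of dx ∧ dy in d(df) is ∂^2 f/∂x ∂y - ∂^2 f/∂y ∂x = (2*y) - (2*y) = 0 (equality of mixed partials for smooth f).
Similarly for dx ∧ dz and dy ∧ dz — all coefficients vanish. So d(df) = 0.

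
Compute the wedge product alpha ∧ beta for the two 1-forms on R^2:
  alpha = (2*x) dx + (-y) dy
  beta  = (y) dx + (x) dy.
alpha ∧ beta = (2*x^2 + y^2) dx ∧ dy

Distribute the wedge, using dx_i ∧ dx_j = -dx_j ∧ dx_i and dx_i ∧ dx_i = 0. For each pair (i, j) with i < j, the coefficient of dx_i ∧ dx_j in alpha ∧ beta is (alpha_i * beta_j - alpha_j * beta_i). Collecting: alpha ∧ beta = (2*x^2 + y^2) dx ∧ dy.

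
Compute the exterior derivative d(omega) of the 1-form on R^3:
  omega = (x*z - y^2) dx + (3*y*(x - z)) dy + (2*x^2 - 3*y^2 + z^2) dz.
d(omega) = (5*y) dx ∧ dy + (3*x) dx ∧ dz + (-3*y) dy ∧ dz

For a 1-form omega = sum_i f_i dx_i, the exterior derivative is
  d(omega) = sum_{i < j} (∂f_j/∂x_i - ∂f_i/∂x_j) dx_i ∧ dx_j.
  coefficient of dx ∧ dy: ∂f_2/∂x - ∂f_1/∂y = ∂(3*y*(x - z))/∂x - ∂(x*z - y^2)/∂y = 5*y
  coefficient of dx ∧ dz: ∂f_3/∂x - ∂f_1/∂z = ∂(2*x^2 - 3*y^2 + z^2)/∂x - ∂(x*z - y^2)/∂z = 3*x
  coefficient of dy ∧ dz: ∂f_3/∂y - ∂f_2/∂z = ∂(2*x^2 - 3*y^2 + z^2)/∂y - ∂(3*y*(x - z))/∂z = -3*y
Assembling: d(omega) = (5*y) dx ∧ dy + (3*x) dx ∧ dz + (-3*y) dy ∧ dz.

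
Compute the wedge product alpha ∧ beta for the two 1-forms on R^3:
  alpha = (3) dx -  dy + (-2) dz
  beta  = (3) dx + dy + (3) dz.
alpha ∧ beta = (6) dx ∧ dy + (15) dx ∧ dz + (-1) dy ∧ dz

Distribute the wedge, using dx_i ∧ dx_j = -dx_j ∧ dx_i and dx_i ∧ dx_i = 0. For each pair (i, j) with i < j, the coefficient of dx_i ∧ dx_j in alpha ∧ beta is (alpha_i * beta_j - alpha_j * beta_i). Collecting: alpha ∧ beta = (6) dx ∧ dy + (15) dx ∧ dz + (-1) dy ∧ dz.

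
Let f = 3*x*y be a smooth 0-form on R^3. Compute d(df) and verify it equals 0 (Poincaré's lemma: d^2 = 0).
d(df) = 0

Step 1: df = sum_i (∂f/∂x_i) dx_i = (3*y) dx + (3*x) dy + (0) dz.
Step 2: Apply d again. Using the 1-form formula, the coefficient of dx ∧ dy in d(df) is ∂^2 f/∂x ∂y - ∂^2 f/∂y ∂x = (3) - (3) = 0 (equality of mixed partials for smooth f).
Similarly for dx ∧ dz and dy ∧ dz — all coefficients vanish. So d(df) = 0.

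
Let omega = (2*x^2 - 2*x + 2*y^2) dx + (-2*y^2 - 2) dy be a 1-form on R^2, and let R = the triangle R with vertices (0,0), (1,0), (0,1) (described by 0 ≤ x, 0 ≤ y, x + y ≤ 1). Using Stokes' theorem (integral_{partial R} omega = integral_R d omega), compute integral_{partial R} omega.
integral_(partial R) omega = -2/3

Stokes: integral_partial_R omega = integral_R d omega with d omega = (∂Q/∂x - ∂P/∂y) dx ∧ dy.
  ∂Q/∂x = 0
  ∂P/∂y = 4*y
  integrand = ∂Q/∂x - ∂P/∂y = -4*y.
Integrating over R: integral_0^1 integral_0^{1-x} (-4*y) dy dx = -2/3.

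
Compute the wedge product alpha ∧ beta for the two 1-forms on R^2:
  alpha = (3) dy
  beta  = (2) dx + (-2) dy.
alpha ∧ beta = (-6) dx ∧ dy

Distribute the wedge, using dx_i ∧ dx_j = -dx_j ∧ dx_i and dx_i ∧ dx_i = 0. For each pair (i, j) with i < j, the coefficient of dx_i ∧ dx_j in alpha ∧ beta is (alpha_i * beta_j - alpha_j * beta_i). Collecting: alpha ∧ beta = (-6) dx ∧ dy.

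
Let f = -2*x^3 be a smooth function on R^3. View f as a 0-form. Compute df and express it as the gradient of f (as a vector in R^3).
df = (-6*x^2) dx + (0) dy + (0) dz; grad f = (-6*x^2, 0, 0)

For a 0-form f, d f = (∂f/∂x) dx + (∂f/∂y) dy + (∂f/∂z) dz. The components of the vector representation are exactly the entries of grad f in Cartesian coordinates:
  ∂f/∂x = -6*x^2
  ∂f/∂y = 0
  ∂f/∂z = 0.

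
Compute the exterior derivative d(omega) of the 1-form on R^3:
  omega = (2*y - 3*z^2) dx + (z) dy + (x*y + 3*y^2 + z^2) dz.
d(omega) = (-2) dx ∧ dy + (y + 6*z) dx ∧ dz + (x + 6*y - 1) dy ∧ dz

For a 1-form omega = sum_i f_i dx_i, the exterior derivative is
  d(omega) = sum_{i < j} (∂f_j/∂x_i - ∂f_i/∂x_j) dx_i ∧ dx_j.
  coefficient of dx ∧ dy: ∂f_2/∂x - ∂f_1/∂y = ∂(z)/∂x - ∂(2*y - 3*z^2)/∂y = -2
  coefficient of dx ∧ dz: ∂f_3/∂x - ∂f_1/∂z = ∂(x*y + 3*y^2 + z^2)/∂x - ∂(2*y - 3*z^2)/∂z = y + 6*z
  coefficient of dy ∧ dz: ∂f_3/∂y - ∂f_2/∂z = ∂(x*y + 3*y^2 + z^2)/∂y - ∂(z)/∂z = x + 6*y - 1
Assembling: d(omega) = (-2) dx ∧ dy + (y + 6*z) dx ∧ dz + (x + 6*y - 1) dy ∧ dz.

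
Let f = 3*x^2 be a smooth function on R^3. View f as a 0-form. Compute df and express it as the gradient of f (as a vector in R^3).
df = (6*x) dx + (0) dy + (0) dz; grad f = (6*x, 0, 0)

For a 0-form f, d f = (∂f/∂x) dx + (∂f/∂y) dy + (∂f/∂z) dz. The components of the vector representation are exactly the entries of grad f in Cartesian coordinates:
  ∂f/∂x = 6*x
  ∂f/∂y = 0
  ∂f/∂z = 0.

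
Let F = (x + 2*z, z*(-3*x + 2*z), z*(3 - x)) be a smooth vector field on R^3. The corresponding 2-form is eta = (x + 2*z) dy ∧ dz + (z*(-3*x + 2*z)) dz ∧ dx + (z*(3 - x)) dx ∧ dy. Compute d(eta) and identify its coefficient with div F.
d(eta) = (4 - x) dx ∧ dy ∧ dz; div F = 4 - x

For a 2-form in R^3 of the form above, applying d gives a 3-form with coefficient ∂P/∂x + ∂Q/∂y + ∂R/∂z:
  ∂P/∂x = 1
  ∂Q/∂y = 0
  ∂R/∂z = 3 - x
Sum = 4 - x, which is exactly div F.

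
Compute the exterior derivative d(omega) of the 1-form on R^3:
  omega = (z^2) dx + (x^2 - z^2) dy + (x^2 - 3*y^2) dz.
d(omega) = (2*x) dx ∧ dy + (2*x - 2*z) dx ∧ dz + (-6*y + 2*z) dy ∧ dz

For a 1-form omega = sum_i f_i dx_i, the exterior derivative is
  d(omega) = sum_{i < j} (∂f_j/∂x_i - ∂f_i/∂x_j) dx_i ∧ dx_j.
  coefficient of dx ∧ dy: ∂f_2/∂x - ∂f_1/∂y = ∂(x^2 - z^2)/∂x - ∂(z^2)/∂y = 2*x
  coefficient of dx ∧ dz: ∂f_3/∂x - ∂f_1/∂z = ∂(x^2 - 3*y^2)/∂x - ∂(z^2)/∂z = 2*x - 2*z
  coefficient of dy ∧ dz: ∂f_3/∂y - ∂f_2/∂z = ∂(x^2 - 3*y^2)/∂y - ∂(x^2 - z^2)/∂z = -6*y + 2*z
Assembling: d(omega) = (2*x) dx ∧ dy + (2*x - 2*z) dx ∧ dz + (-6*y + 2*z) dy ∧ dz.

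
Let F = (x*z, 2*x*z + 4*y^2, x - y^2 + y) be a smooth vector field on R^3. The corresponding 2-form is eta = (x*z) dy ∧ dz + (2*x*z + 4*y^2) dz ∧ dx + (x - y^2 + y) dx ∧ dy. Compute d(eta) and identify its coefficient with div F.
d(eta) = (8*y + z) dx ∧ dy ∧ dz; div F = 8*y + z

For a 2-form in R^3 of the form above, applying d gives a 3-form with coefficient ∂P/∂x + ∂Q/∂y + ∂R/∂z:
  ∂P/∂x = z
  ∂Q/∂y = 8*y
  ∂R/∂z = 0
Sum = 8*y + z, which is exactly div F.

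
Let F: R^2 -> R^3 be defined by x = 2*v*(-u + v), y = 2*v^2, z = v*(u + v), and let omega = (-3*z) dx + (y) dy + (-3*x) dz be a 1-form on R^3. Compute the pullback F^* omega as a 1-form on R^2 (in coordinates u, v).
F^* omega = (12*u*v^2) du + (12*u^2*v - 16*v^3) dv

Using F^*(f dg) = (f ∘ F) d(g ∘ F), substitute each coordinate x_i by F_i(u, v) in f_i, and replace dx_i by d F_i = (∂F_i/∂u) du + (∂F_i/∂v) dv.
  For the x component: f_1(F) = 3*v*(-u - v); d F_1 = (-2*v) du + (-2*u + 4*v) dv
  For the y component: f_2(F) = 2*v^2; d F_2 = (0) du + (4*v) dv
  For the z component: f_3(F) = 6*v*(u - v); d F_3 = (v) du + (u + 2*v) dv
Combining and collecting du, dv coefficients:
  coeff of du: 12*u*v^2
  coeff of dv: 12*u^2*v - 16*v^3
F^* omega = (12*u*v^2) du + (12*u^2*v - 16*v^3) dv.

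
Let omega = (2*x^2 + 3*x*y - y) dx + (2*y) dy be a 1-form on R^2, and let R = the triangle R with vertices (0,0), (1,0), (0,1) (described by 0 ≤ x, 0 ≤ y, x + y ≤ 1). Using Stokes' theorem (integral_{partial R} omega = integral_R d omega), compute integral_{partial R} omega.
integral_(partial R) omega = 0

Stokes: integral_partial_R omega = integral_R d omega with d omega = (∂Q/∂x - ∂P/∂y) dx ∧ dy.
  ∂Q/∂x = 0
  ∂P/∂y = 3*x - 1
  integrand = ∂Q/∂x - ∂P/∂y = 1 - 3*x.
Integrating over R: integral_0^1 integral_0^{1-x} (1 - 3*x) dy dx = 0.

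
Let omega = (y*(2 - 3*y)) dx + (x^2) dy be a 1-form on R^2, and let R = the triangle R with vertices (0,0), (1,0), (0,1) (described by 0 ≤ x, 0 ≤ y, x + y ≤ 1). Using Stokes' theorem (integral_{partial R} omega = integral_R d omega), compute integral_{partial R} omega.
integral_(partial R) omega = 1/3

Stokes: integral_partial_R omega = integral_R d omega with d omega = (∂Q/∂x - ∂P/∂y) dx ∧ dy.
  ∂Q/∂x = 2*x
  ∂P/∂y = 2 - 6*y
  integrand = ∂Q/∂x - ∂P/∂y = 2*x + 6*y - 2.
Integrating over R: integral_0^1 integral_0^{1-x} (2*x + 6*y - 2) dy dx = 1/3.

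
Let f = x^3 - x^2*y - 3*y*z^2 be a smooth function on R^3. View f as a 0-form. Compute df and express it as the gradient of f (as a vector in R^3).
df = (x*(3*x - 2*y)) dx + (-x^2 - 3*z^2) dy + (-6*y*z) dz; grad f = (x*(3*x - 2*y), -x^2 - 3*z^2, -6*y*z)

For a 0-form f, d f = (∂f/∂x) dx + (∂f/∂y) dy + (∂f/∂z) dz. The components of the vector representation are exactly the entries of grad f in Cartesian coordinates:
  ∂f/∂x = x*(3*x - 2*y)
  ∂f/∂y = -x^2 - 3*z^2
  ∂f/∂z = -6*y*z.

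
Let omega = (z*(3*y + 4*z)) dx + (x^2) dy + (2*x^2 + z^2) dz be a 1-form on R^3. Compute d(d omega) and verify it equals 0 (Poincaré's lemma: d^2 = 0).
d(d omega) = 0

Step 1: d omega = sum_{i<j} (∂f_j/∂x_i - ∂f_i/∂x_j) dx_i ∧ dx_j:
  coeff of dx ∧ dy: 2*x - 3*z
  coeff of dx ∧ dz: 4*x - 3*y - 8*z
  coeff of dy ∧ dz: 0
Step 2: Apply d again to each 2-form coefficient. The only possible 3-form in R^3 is dx ∧ dy ∧ dz, with coefficient
  ∂(coeff of dy∧dz)/∂x - ∂(coeff of dx∧dz)/∂y + ∂(coeff of dx∧dy)/∂z
  = ∂/∂x (0) - ∂/∂y (4*x - 3*y - 8*z) + ∂/∂z (2*x - 3*z).
Each of these terms simplifies to sums of mixed partials that cancel in pairs. The result is 0 (by equality of mixed partials for smooth functions — Schwarz / Clairaut).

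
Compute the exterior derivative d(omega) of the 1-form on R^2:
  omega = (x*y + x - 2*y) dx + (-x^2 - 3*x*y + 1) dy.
d(omega) = (-3*x - 3*y + 2) dx ∧ dy

For a 1-form omega = sum_i f_i dx_i, the exterior derivative is
  d(omega) = sum_{i < j} (∂f_j/∂x_i - ∂f_i/∂x_j) dx_i ∧ dx_j.
  coefficient of dx ∧ dy: ∂f_2/∂x - ∂f_1/∂y = ∂(-x^2 - 3*x*y + 1)/∂x - ∂(x*y + x - 2*y)/∂y = -3*x - 3*y + 2
Assembling: d(omega) = (-3*x - 3*y + 2) dx ∧ dy.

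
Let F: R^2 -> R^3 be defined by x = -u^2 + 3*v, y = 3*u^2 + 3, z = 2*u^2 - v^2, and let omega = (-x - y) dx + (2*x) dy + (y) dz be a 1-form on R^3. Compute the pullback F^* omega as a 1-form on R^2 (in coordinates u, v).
F^* omega = (2*u*(2*u^2 + 21*v + 9)) du + (-6*u^2*v - 6*u^2 - 15*v - 9) dv

Using F^*(f dg) = (f ∘ F) d(g ∘ F), substitute each coordinate x_i by F_i(u, v) in f_i, and replace dx_i by d F_i = (∂F_i/∂u) du + (∂F_i/∂v) dv.
  For the x component: f_1(F) = -2*u^2 - 3*v - 3; d F_1 = (-2*u) du + (3) dv
  For the y component: f_2(F) = -2*u^2 + 6*v; d F_2 = (6*u) du + (0) dv
  For the z component: f_3(F) = 3*u^2 + 3; d F_3 = (4*u) du + (-2*v) dv
Combining and collecting du, dv coefficients:
  coeff of du: 2*u*(2*u^2 + 21*v + 9)
  coeff of dv: -6*u^2*v - 6*u^2 - 15*v - 9
F^* omega = (2*u*(2*u^2 + 21*v + 9)) du + (-6*u^2*v - 6*u^2 - 15*v - 9) dv.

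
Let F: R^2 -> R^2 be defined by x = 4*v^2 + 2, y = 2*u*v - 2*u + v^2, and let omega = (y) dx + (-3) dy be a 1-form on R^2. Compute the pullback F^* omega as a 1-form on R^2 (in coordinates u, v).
F^* omega = (6 - 6*v) du + (16*u*v^2 - 16*u*v - 6*u + 8*v^3 - 6*v) dv

Using F^*(f dg) = (f ∘ F) d(g ∘ F), substitute each coordinate x_i by F_i(u, v) in f_i, and replace dx_i by d F_i = (∂F_i/∂u) du + (∂F_i/∂v) dv.
  For the x component: f_1(F) = 2*u*v - 2*u + v^2; d F_1 = (0) du + (8*v) dv
  For the y component: f_2(F) = -3; d F_2 = (2*v - 2) du + (2*u + 2*v) dv
Combining and collecting du, dv coefficients:
  coeff of du: 6 - 6*v
  coeff of dv: 16*u*v^2 - 16*u*v - 6*u + 8*v^3 - 6*v
F^* omega = (6 - 6*v) du + (16*u*v^2 - 16*u*v - 6*u + 8*v^3 - 6*v) dv.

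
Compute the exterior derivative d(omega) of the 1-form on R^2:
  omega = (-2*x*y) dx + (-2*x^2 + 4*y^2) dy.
d(omega) = (-2*x) dx ∧ dy

For a 1-form omega = sum_i f_i dx_i, the exterior derivative is
  d(omega) = sum_{i < j} (∂f_j/∂x_i - ∂f_i/∂x_j) dx_i ∧ dx_j.
  coefficient of dx ∧ dy: ∂f_2/∂x - ∂f_1/∂y = ∂(-2*x^2 + 4*y^2)/∂x - ∂(-2*x*y)/∂y = -2*x
Assembling: d(omega) = (-2*x) dx ∧ dy.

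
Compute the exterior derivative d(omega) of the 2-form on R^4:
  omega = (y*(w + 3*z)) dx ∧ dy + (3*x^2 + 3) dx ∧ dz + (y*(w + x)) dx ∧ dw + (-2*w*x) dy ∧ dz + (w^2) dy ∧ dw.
d(omega) = (-2*w + 3*y) dx ∧ dy ∧ dz + (-w - x + y) dx ∧ dy ∧ dw + (-2*x) dy ∧ dz ∧ dw

For a 2-form omega = sum_{i<j} g_{ij} dx_i ∧ dx_j, the exterior derivative is
  d(omega) = sum_{i<j} d(g_{ij}) ∧ dx_i ∧ dx_j = sum_{i<j, k} (∂g_{ij}/∂x_k) dx_k ∧ dx_i ∧ dx_j.
Expand each term, using dx_k ∧ dx_i ∧ dx_j = sgn(permutation) dx_{(a)} ∧ dx_{(b)} ∧ dx_{(c)} with (a < b < c) sorted:
  d(y*(w + 3*z)) includes (∂/∂z)(y*(w + 3*z)) dz = (3*y) dz, which multiplied by dx ∧ dy gives (3*y) dx ∧ dy ∧ dz
  d(y*(w + 3*z)) includes (∂/∂w)(y*(w + 3*z)) dw = (y) dw, which multiplied by dx ∧ dy gives (y) dx ∧ dy ∧ dw
  d(y*(w + x)) includes (∂/∂y)(y*(w + x)) dy = (w + x) dy, which multiplied by dx ∧ dw gives (-w - x) dx ∧ dy ∧ dw
  d(-2*w*x) includes (∂/∂x)(-2*w*x) dx = (-2*w) dx, which multiplied by dy ∧ dz gives (-2*w) dx ∧ dy ∧ dz
  d(-2*w*x) includes (∂/∂w)(-2*w*x) dw = (-2*x) dw, which multiplied by dy ∧ dz gives (-2*x) dy ∧ dz ∧ dw
Collecting like 3-forms: d(omega) = (-2*w + 3*y) dx ∧ dy ∧ dz + (-w - x + y) dx ∧ dy ∧ dw + (-2*x) dy ∧ dz ∧ dw.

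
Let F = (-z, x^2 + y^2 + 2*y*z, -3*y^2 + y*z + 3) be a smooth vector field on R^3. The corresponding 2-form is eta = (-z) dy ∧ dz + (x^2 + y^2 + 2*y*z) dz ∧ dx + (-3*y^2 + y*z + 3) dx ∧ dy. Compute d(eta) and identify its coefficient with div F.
d(eta) = (3*y + 2*z) dx ∧ dy ∧ dz; div F = 3*y + 2*z

For a 2-form in R^3 of the form above, applying d gives a 3-form with coefficient ∂P/∂x + ∂Q/∂y + ∂R/∂z:
  ∂P/∂x = 0
  ∂Q/∂y = 2*y + 2*z
  ∂R/∂z = y
Sum = 3*y + 2*z, which is exactly div F.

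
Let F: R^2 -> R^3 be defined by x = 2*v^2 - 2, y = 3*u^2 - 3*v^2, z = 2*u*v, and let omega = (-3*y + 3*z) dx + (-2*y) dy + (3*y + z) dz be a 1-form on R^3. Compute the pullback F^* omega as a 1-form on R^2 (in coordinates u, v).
F^* omega = (-36*u^3 + 18*u^2*v + 40*u*v^2 - 18*v^3) du + (2*u*(9*u^2 + 2*u*v + 3*v^2)) dv

Using F^*(f dg) = (f ∘ F) d(g ∘ F), substitute each coordinate x_i by F_i(u, v) in f_i, and replace dx_i by d F_i = (∂F_i/∂u) du + (∂F_i/∂v) dv.
  For the x component: f_1(F) = -9*u^2 + 6*u*v + 9*v^2; d F_1 = (0) du + (4*v) dv
  For the y component: f_2(F) = -6*u^2 + 6*v^2; d F_2 = (6*u) du + (-6*v) dv
  For the z component: f_3(F) = 9*u^2 + 2*u*v - 9*v^2; d F_3 = (2*v) du + (2*u) dv
Combining and collecting du, dv coefficients:
  coeff of du: -36*u^3 + 18*u^2*v + 40*u*v^2 - 18*v^3
  coeff of dv: 2*u*(9*u^2 + 2*u*v + 3*v^2)
F^* omega = (-36*u^3 + 18*u^2*v + 40*u*v^2 - 18*v^3) du + (2*u*(9*u^2 + 2*u*v + 3*v^2)) dv.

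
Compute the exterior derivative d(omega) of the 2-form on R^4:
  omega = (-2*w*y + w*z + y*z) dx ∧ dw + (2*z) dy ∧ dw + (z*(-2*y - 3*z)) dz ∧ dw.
d(omega) = (2*w - z) dx ∧ dy ∧ dw + (-w - y) dx ∧ dz ∧ dw + (-2*z - 2) dy ∧ dz ∧ dw

For a 2-form omega = sum_{i<j} g_{ij} dx_i ∧ dx_j, the exterior derivative is
  d(omega) = sum_{i<j} d(g_{ij}) ∧ dx_i ∧ dx_j = sum_{i<j, k} (∂g_{ij}/∂x_k) dx_k ∧ dx_i ∧ dx_j.
Expand each term, using dx_k ∧ dx_i ∧ dx_j = sgn(permutation) dx_{(a)} ∧ dx_{(b)} ∧ dx_{(c)} with (a < b < c) sorted:
  d(-2*w*y + w*z + y*z) includes (∂/∂y)(-2*w*y + w*z + y*z) dy = (-2*w + z) dy, which multiplied by dx ∧ dw gives (2*w - z) dx ∧ dy ∧ dw
  d(-2*w*y + w*z + y*z) includes (∂/∂z)(-2*w*y + w*z + y*z) dz = (w + y) dz, which multiplied by dx ∧ dw gives (-w - y) dx ∧ dz ∧ dw
  d(2*z) includes (∂/∂z)(2*z) dz = (2) dz, which multiplied by dy ∧ dw gives (-2) dy ∧ dz ∧ dw
  d(z*(-2*y - 3*z)) includes (∂/∂y)(z*(-2*y - 3*z)) dy = (-2*z) dy, which multiplied by dz ∧ dw gives (-2*z) dy ∧ dz ∧ dw
Collecting like 3-forms: d(omega) = (2*w - z) dx ∧ dy ∧ dw + (-w - y) dx ∧ dz ∧ dw + (-2*z - 2) dy ∧ dz ∧ dw.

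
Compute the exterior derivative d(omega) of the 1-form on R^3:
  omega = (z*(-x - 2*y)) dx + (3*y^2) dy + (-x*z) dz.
d(omega) = (2*z) dx ∧ dy + (x + 2*y - z) dx ∧ dz

For a 1-form omega = sum_i f_i dx_i, the exterior derivative is
  d(omega) = sum_{i < j} (∂f_j/∂x_i - ∂f_i/∂x_j) dx_i ∧ dx_j.
  coefficient of dx ∧ dy: ∂f_2/∂x - ∂f_1/∂y = ∂(3*y^2)/∂x - ∂(z*(-x - 2*y))/∂y = 2*z
  coefficient of dx ∧ dz: ∂f_3/∂x - ∂f_1/∂z = ∂(-x*z)/∂x - ∂(z*(-x - 2*y))/∂z = x + 2*y - z
Assembling: d(omega) = (2*z) dx ∧ dy + (x + 2*y - z) dx ∧ dz.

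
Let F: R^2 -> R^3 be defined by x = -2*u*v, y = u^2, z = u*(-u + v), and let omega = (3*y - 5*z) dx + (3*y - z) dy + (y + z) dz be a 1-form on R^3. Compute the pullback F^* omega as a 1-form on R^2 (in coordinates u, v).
F^* omega = (u*(8*u^2 - 20*u*v + 11*v^2)) du + (u^2*(-16*u + 11*v)) dv

Using F^*(f dg) = (f ∘ F) d(g ∘ F), substitute each coordinate x_i by F_i(u, v) in f_i, and replace dx_i by d F_i = (∂F_i/∂u) du + (∂F_i/∂v) dv.
  For the x component: f_1(F) = u*(8*u - 5*v); d F_1 = (-2*v) du + (-2*u) dv
  For the y component: f_2(F) = u*(4*u - v); d F_2 = (2*u) du + (0) dv
  For the z component: f_3(F) = u*v; d F_3 = (-2*u + v) du + (u) dv
Combining and collecting du, dv coefficients:
  coeff of du: u*(8*u^2 - 20*u*v + 11*v^2)
  coeff of dv: u^2*(-16*u + 11*v)
F^* omega = (u*(8*u^2 - 20*u*v + 11*v^2)) du + (u^2*(-16*u + 11*v)) dv.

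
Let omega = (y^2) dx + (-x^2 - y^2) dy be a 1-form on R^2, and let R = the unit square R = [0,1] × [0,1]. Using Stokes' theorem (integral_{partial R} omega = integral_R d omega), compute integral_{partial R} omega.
integral_(partial R) omega = -2

Stokes: integral_partial_R omega = integral_R d omega with d omega = (∂Q/∂x - ∂P/∂y) dx ∧ dy.
  ∂Q/∂x = -2*x
  ∂P/∂y = 2*y
  integrand = ∂Q/∂x - ∂P/∂y = -2*x - 2*y.
Integrating over R: integral_0^1 integral_0^1 (-2*x - 2*y) dx dy = -2.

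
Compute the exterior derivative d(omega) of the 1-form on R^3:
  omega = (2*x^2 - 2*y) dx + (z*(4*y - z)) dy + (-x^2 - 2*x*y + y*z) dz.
d(omega) = (2) dx ∧ dy + (-2*x - 2*y) dx ∧ dz + (-2*x - 4*y + 3*z) dy ∧ dz

For a 1-form omega = sum_i f_i dx_i, the exterior derivative is
  d(omega) = sum_{i < j} (∂f_j/∂x_i - ∂f_i/∂x_j) dx_i ∧ dx_j.
  coefficient of dx ∧ dy: ∂f_2/∂x - ∂f_1/∂y = ∂(z*(4*y - z))/∂x - ∂(2*x^2 - 2*y)/∂y = 2
  coefficient of dx ∧ dz: ∂f_3/∂x - ∂f_1/∂z = ∂(-x^2 - 2*x*y + y*z)/∂x - ∂(2*x^2 - 2*y)/∂z = -2*x - 2*y
  coefficient of dy ∧ dz: ∂f_3/∂y - ∂f_2/∂z = ∂(-x^2 - 2*x*y + y*z)/∂y - ∂(z*(4*y - z))/∂z = -2*x - 4*y + 3*z
Assembling: d(omega) = (2) dx ∧ dy + (-2*x - 2*y) dx ∧ dz + (-2*x - 4*y + 3*z) dy ∧ dz.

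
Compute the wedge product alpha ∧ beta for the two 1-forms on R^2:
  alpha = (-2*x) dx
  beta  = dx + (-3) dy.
alpha ∧ beta = (6*x) dx ∧ dy

Distribute the wedge, using dx_i ∧ dx_j = -dx_j ∧ dx_i and dx_i ∧ dx_i = 0. For each pair (i, j) with i < j, the coefficient of dx_i ∧ dx_j in alpha ∧ beta is (alpha_i * beta_j - alpha_j * beta_i). Collecting: alpha ∧ beta = (6*x) dx ∧ dy.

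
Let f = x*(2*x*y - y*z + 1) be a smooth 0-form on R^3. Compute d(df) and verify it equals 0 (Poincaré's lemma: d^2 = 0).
d(df) = 0

Step 1: df = sum_i (∂f/∂x_i) dx_i = (4*x*y - y*z + 1) dx + (x*(2*x - z)) dy + (-x*y) dz.
Step 2: Apply d again. Using the 1-form formula, the coefficient of dx ∧ dy in d(df) is ∂^2 f/∂x ∂y - ∂^2 f/∂y ∂x = (4*x - z) - (4*x - z) = 0 (equality of mixed partials for smooth f).
Similarly for dx ∧ dz and dy ∧ dz — all coefficients vanish. So d(df) = 0.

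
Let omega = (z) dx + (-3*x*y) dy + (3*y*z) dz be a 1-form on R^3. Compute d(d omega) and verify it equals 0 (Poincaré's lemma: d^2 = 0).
d(d omega) = 0

Step 1: d omega = sum_{i<j} (∂f_j/∂x_i - ∂f_i/∂x_j) dx_i ∧ dx_j:
  coeff of dx ∧ dy: -3*y
  coeff of dx ∧ dz: -1
  coeff of dy ∧ dz: 3*z
Step 2: Apply d again to each 2-form coefficient. The only possible 3-form in R^3 is dx ∧ dy ∧ dz, with coefficient
  ∂(coeff of dy∧dz)/∂x - ∂(coeff of dx∧dz)/∂y + ∂(coeff of dx∧dy)/∂z
  = ∂/∂x (3*z) - ∂/∂y (-1) + ∂/∂z (-3*y).
Each of these terms simplifies to sums of mixed partials that cancel in pairs. The result is 0 (by equality of mixed partials for smooth functions — Schwarz / Clairaut).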